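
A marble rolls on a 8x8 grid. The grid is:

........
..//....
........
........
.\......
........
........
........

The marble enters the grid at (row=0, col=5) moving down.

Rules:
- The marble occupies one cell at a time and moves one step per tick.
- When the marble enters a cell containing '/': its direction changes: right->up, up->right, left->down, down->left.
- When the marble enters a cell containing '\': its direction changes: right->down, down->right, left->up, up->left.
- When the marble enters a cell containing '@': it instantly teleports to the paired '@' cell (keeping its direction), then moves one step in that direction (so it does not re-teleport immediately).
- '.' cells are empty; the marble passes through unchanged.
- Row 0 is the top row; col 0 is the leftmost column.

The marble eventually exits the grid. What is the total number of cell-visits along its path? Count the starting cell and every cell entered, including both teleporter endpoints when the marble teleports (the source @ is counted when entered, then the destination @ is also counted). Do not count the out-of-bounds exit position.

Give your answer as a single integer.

Step 1: enter (0,5), '.' pass, move down to (1,5)
Step 2: enter (1,5), '.' pass, move down to (2,5)
Step 3: enter (2,5), '.' pass, move down to (3,5)
Step 4: enter (3,5), '.' pass, move down to (4,5)
Step 5: enter (4,5), '.' pass, move down to (5,5)
Step 6: enter (5,5), '.' pass, move down to (6,5)
Step 7: enter (6,5), '.' pass, move down to (7,5)
Step 8: enter (7,5), '.' pass, move down to (8,5)
Step 9: at (8,5) — EXIT via bottom edge, pos 5
Path length (cell visits): 8

Answer: 8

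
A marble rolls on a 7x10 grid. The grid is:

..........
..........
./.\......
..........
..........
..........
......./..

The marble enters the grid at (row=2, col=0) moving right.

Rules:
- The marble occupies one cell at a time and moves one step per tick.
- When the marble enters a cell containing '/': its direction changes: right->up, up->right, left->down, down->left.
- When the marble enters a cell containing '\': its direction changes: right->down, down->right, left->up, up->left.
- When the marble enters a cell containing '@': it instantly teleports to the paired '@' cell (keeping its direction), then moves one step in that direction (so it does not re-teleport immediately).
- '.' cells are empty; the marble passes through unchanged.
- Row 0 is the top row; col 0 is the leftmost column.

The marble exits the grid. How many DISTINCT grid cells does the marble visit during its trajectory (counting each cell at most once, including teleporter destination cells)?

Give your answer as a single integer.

Step 1: enter (2,0), '.' pass, move right to (2,1)
Step 2: enter (2,1), '/' deflects right->up, move up to (1,1)
Step 3: enter (1,1), '.' pass, move up to (0,1)
Step 4: enter (0,1), '.' pass, move up to (-1,1)
Step 5: at (-1,1) — EXIT via top edge, pos 1
Distinct cells visited: 4 (path length 4)

Answer: 4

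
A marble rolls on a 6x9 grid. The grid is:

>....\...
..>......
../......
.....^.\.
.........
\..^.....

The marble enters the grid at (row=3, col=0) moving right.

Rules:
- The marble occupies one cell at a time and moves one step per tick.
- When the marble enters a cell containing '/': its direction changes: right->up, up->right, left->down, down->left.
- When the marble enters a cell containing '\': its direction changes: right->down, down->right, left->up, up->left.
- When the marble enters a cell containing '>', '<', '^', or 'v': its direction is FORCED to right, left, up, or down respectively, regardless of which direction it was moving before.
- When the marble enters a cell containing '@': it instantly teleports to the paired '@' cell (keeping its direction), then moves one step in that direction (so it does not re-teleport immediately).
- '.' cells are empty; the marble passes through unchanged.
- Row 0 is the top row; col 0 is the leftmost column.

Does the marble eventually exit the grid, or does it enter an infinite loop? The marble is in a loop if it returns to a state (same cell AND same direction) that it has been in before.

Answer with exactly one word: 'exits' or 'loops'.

Step 1: enter (3,0), '.' pass, move right to (3,1)
Step 2: enter (3,1), '.' pass, move right to (3,2)
Step 3: enter (3,2), '.' pass, move right to (3,3)
Step 4: enter (3,3), '.' pass, move right to (3,4)
Step 5: enter (3,4), '.' pass, move right to (3,5)
Step 6: enter (3,5), '^' forces right->up, move up to (2,5)
Step 7: enter (2,5), '.' pass, move up to (1,5)
Step 8: enter (1,5), '.' pass, move up to (0,5)
Step 9: enter (0,5), '\' deflects up->left, move left to (0,4)
Step 10: enter (0,4), '.' pass, move left to (0,3)
Step 11: enter (0,3), '.' pass, move left to (0,2)
Step 12: enter (0,2), '.' pass, move left to (0,1)
Step 13: enter (0,1), '.' pass, move left to (0,0)
Step 14: enter (0,0), '>' forces left->right, move right to (0,1)
Step 15: enter (0,1), '.' pass, move right to (0,2)
Step 16: enter (0,2), '.' pass, move right to (0,3)
Step 17: enter (0,3), '.' pass, move right to (0,4)
Step 18: enter (0,4), '.' pass, move right to (0,5)
Step 19: enter (0,5), '\' deflects right->down, move down to (1,5)
Step 20: enter (1,5), '.' pass, move down to (2,5)
Step 21: enter (2,5), '.' pass, move down to (3,5)
Step 22: enter (3,5), '^' forces down->up, move up to (2,5)
Step 23: at (2,5) dir=up — LOOP DETECTED (seen before)

Answer: loops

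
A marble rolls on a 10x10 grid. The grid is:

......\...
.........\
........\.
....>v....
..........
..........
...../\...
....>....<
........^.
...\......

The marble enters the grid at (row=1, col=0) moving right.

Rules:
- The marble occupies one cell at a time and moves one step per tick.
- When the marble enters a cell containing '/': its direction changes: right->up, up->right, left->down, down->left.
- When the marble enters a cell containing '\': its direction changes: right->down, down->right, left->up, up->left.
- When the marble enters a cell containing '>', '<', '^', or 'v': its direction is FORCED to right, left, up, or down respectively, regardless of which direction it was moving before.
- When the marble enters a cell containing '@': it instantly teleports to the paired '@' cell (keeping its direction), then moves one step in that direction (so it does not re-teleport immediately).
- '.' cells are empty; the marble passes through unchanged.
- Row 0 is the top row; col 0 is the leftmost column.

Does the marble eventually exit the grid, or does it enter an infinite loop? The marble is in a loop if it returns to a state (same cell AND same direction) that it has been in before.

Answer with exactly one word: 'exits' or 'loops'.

Step 1: enter (1,0), '.' pass, move right to (1,1)
Step 2: enter (1,1), '.' pass, move right to (1,2)
Step 3: enter (1,2), '.' pass, move right to (1,3)
Step 4: enter (1,3), '.' pass, move right to (1,4)
Step 5: enter (1,4), '.' pass, move right to (1,5)
Step 6: enter (1,5), '.' pass, move right to (1,6)
Step 7: enter (1,6), '.' pass, move right to (1,7)
Step 8: enter (1,7), '.' pass, move right to (1,8)
Step 9: enter (1,8), '.' pass, move right to (1,9)
Step 10: enter (1,9), '\' deflects right->down, move down to (2,9)
Step 11: enter (2,9), '.' pass, move down to (3,9)
Step 12: enter (3,9), '.' pass, move down to (4,9)
Step 13: enter (4,9), '.' pass, move down to (5,9)
Step 14: enter (5,9), '.' pass, move down to (6,9)
Step 15: enter (6,9), '.' pass, move down to (7,9)
Step 16: enter (7,9), '<' forces down->left, move left to (7,8)
Step 17: enter (7,8), '.' pass, move left to (7,7)
Step 18: enter (7,7), '.' pass, move left to (7,6)
Step 19: enter (7,6), '.' pass, move left to (7,5)
Step 20: enter (7,5), '.' pass, move left to (7,4)
Step 21: enter (7,4), '>' forces left->right, move right to (7,5)
Step 22: enter (7,5), '.' pass, move right to (7,6)
Step 23: enter (7,6), '.' pass, move right to (7,7)
Step 24: enter (7,7), '.' pass, move right to (7,8)
Step 25: enter (7,8), '.' pass, move right to (7,9)
Step 26: enter (7,9), '<' forces right->left, move left to (7,8)
Step 27: at (7,8) dir=left — LOOP DETECTED (seen before)

Answer: loops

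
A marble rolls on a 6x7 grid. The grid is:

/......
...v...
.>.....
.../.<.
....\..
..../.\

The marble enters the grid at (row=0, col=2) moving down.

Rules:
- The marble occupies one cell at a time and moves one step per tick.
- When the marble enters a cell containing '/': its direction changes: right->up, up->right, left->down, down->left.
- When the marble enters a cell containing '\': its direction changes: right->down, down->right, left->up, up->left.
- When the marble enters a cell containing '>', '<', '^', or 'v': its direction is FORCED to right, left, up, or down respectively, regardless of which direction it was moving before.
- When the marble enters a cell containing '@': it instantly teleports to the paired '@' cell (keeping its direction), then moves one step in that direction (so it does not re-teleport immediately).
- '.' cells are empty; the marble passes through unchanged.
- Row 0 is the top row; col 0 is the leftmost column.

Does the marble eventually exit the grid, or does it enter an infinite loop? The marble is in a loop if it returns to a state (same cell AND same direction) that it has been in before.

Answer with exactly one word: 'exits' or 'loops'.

Answer: exits

Derivation:
Step 1: enter (0,2), '.' pass, move down to (1,2)
Step 2: enter (1,2), '.' pass, move down to (2,2)
Step 3: enter (2,2), '.' pass, move down to (3,2)
Step 4: enter (3,2), '.' pass, move down to (4,2)
Step 5: enter (4,2), '.' pass, move down to (5,2)
Step 6: enter (5,2), '.' pass, move down to (6,2)
Step 7: at (6,2) — EXIT via bottom edge, pos 2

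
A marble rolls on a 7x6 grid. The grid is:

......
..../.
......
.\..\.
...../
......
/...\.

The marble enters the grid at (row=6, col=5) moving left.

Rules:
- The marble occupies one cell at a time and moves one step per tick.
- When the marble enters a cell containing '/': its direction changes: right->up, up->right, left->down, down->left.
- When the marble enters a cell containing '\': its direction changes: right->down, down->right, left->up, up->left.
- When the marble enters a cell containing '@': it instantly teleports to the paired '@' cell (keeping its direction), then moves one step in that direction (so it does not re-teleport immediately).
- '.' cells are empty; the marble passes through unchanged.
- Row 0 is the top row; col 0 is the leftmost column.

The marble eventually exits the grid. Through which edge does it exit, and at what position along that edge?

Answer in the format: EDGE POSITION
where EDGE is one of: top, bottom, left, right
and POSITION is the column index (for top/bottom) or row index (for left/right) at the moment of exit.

Answer: top 1

Derivation:
Step 1: enter (6,5), '.' pass, move left to (6,4)
Step 2: enter (6,4), '\' deflects left->up, move up to (5,4)
Step 3: enter (5,4), '.' pass, move up to (4,4)
Step 4: enter (4,4), '.' pass, move up to (3,4)
Step 5: enter (3,4), '\' deflects up->left, move left to (3,3)
Step 6: enter (3,3), '.' pass, move left to (3,2)
Step 7: enter (3,2), '.' pass, move left to (3,1)
Step 8: enter (3,1), '\' deflects left->up, move up to (2,1)
Step 9: enter (2,1), '.' pass, move up to (1,1)
Step 10: enter (1,1), '.' pass, move up to (0,1)
Step 11: enter (0,1), '.' pass, move up to (-1,1)
Step 12: at (-1,1) — EXIT via top edge, pos 1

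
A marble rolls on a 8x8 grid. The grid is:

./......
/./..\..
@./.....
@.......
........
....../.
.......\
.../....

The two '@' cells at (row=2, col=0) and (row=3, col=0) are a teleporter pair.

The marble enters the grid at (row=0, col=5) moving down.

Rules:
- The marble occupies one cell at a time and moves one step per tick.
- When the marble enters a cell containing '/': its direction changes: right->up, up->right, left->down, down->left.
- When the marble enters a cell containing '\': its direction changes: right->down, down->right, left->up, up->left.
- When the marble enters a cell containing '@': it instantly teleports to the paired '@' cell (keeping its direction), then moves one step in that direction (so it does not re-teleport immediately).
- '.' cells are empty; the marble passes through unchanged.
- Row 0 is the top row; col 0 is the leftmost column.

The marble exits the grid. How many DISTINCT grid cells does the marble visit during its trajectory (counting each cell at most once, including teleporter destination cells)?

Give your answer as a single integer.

Step 1: enter (0,5), '.' pass, move down to (1,5)
Step 2: enter (1,5), '\' deflects down->right, move right to (1,6)
Step 3: enter (1,6), '.' pass, move right to (1,7)
Step 4: enter (1,7), '.' pass, move right to (1,8)
Step 5: at (1,8) — EXIT via right edge, pos 1
Distinct cells visited: 4 (path length 4)

Answer: 4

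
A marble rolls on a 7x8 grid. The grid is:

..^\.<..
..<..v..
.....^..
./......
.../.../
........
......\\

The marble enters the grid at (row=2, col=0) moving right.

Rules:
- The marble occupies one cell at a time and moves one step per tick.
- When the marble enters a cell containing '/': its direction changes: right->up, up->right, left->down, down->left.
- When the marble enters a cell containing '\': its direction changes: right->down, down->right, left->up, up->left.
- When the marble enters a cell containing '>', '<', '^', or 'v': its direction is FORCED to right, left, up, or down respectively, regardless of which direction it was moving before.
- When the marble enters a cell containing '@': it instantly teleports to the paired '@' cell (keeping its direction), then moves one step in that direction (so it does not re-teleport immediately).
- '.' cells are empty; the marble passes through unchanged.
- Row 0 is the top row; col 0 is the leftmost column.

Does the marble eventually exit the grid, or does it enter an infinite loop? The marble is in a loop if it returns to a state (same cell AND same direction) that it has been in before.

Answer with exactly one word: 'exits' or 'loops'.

Step 1: enter (2,0), '.' pass, move right to (2,1)
Step 2: enter (2,1), '.' pass, move right to (2,2)
Step 3: enter (2,2), '.' pass, move right to (2,3)
Step 4: enter (2,3), '.' pass, move right to (2,4)
Step 5: enter (2,4), '.' pass, move right to (2,5)
Step 6: enter (2,5), '^' forces right->up, move up to (1,5)
Step 7: enter (1,5), 'v' forces up->down, move down to (2,5)
Step 8: enter (2,5), '^' forces down->up, move up to (1,5)
Step 9: at (1,5) dir=up — LOOP DETECTED (seen before)

Answer: loops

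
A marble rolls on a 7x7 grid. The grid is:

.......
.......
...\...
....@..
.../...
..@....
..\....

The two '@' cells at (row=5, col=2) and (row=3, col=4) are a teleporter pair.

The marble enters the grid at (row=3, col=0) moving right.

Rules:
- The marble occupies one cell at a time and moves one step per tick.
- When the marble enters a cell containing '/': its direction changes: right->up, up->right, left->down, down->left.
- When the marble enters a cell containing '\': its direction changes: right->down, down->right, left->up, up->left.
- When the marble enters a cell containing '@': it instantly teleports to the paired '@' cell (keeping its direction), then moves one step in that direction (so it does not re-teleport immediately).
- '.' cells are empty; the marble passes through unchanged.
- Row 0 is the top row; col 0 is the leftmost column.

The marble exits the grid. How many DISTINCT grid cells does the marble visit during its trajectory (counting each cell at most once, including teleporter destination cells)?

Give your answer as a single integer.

Step 1: enter (3,0), '.' pass, move right to (3,1)
Step 2: enter (3,1), '.' pass, move right to (3,2)
Step 3: enter (3,2), '.' pass, move right to (3,3)
Step 4: enter (3,3), '.' pass, move right to (3,4)
Step 5: enter (3,4), '@' teleport (3,4)->(5,2), also enter (5,2), move right to (5,3)
Step 6: enter (5,3), '.' pass, move right to (5,4)
Step 7: enter (5,4), '.' pass, move right to (5,5)
Step 8: enter (5,5), '.' pass, move right to (5,6)
Step 9: enter (5,6), '.' pass, move right to (5,7)
Step 10: at (5,7) — EXIT via right edge, pos 5
Distinct cells visited: 10 (path length 10)

Answer: 10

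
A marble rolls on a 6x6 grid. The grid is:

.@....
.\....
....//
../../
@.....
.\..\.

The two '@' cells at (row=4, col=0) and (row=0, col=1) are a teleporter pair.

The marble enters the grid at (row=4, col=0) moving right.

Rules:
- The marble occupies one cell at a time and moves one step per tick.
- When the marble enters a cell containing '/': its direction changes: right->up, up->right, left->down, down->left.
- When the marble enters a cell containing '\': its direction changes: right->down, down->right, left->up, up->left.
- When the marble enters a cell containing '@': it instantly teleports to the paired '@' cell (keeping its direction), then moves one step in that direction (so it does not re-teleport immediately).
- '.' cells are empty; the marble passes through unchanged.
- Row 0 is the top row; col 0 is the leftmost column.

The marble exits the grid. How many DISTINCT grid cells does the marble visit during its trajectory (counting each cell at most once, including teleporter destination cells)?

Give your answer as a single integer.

Step 1: enter (4,0), '@' teleport (4,0)->(0,1), also enter (0,1), move right to (0,2)
Step 2: enter (0,2), '.' pass, move right to (0,3)
Step 3: enter (0,3), '.' pass, move right to (0,4)
Step 4: enter (0,4), '.' pass, move right to (0,5)
Step 5: enter (0,5), '.' pass, move right to (0,6)
Step 6: at (0,6) — EXIT via right edge, pos 0
Distinct cells visited: 6 (path length 6)

Answer: 6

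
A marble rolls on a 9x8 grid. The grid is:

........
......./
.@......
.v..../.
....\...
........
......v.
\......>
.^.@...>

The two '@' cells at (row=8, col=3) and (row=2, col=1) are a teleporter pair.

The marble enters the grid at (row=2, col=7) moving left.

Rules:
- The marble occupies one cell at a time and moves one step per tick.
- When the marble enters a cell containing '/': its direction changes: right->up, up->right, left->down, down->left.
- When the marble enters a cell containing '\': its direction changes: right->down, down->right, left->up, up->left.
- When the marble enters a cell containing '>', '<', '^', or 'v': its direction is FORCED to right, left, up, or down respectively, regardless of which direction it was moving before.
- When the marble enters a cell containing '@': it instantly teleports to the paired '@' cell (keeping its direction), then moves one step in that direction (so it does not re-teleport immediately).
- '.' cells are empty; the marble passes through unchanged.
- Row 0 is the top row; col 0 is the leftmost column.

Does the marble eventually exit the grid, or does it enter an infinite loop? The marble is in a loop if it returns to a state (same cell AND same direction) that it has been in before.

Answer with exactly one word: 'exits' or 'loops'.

Answer: loops

Derivation:
Step 1: enter (2,7), '.' pass, move left to (2,6)
Step 2: enter (2,6), '.' pass, move left to (2,5)
Step 3: enter (2,5), '.' pass, move left to (2,4)
Step 4: enter (2,4), '.' pass, move left to (2,3)
Step 5: enter (2,3), '.' pass, move left to (2,2)
Step 6: enter (2,2), '.' pass, move left to (2,1)
Step 7: enter (2,1), '@' teleport (2,1)->(8,3), also enter (8,3), move left to (8,2)
Step 8: enter (8,2), '.' pass, move left to (8,1)
Step 9: enter (8,1), '^' forces left->up, move up to (7,1)
Step 10: enter (7,1), '.' pass, move up to (6,1)
Step 11: enter (6,1), '.' pass, move up to (5,1)
Step 12: enter (5,1), '.' pass, move up to (4,1)
Step 13: enter (4,1), '.' pass, move up to (3,1)
Step 14: enter (3,1), 'v' forces up->down, move down to (4,1)
Step 15: enter (4,1), '.' pass, move down to (5,1)
Step 16: enter (5,1), '.' pass, move down to (6,1)
Step 17: enter (6,1), '.' pass, move down to (7,1)
Step 18: enter (7,1), '.' pass, move down to (8,1)
Step 19: enter (8,1), '^' forces down->up, move up to (7,1)
Step 20: at (7,1) dir=up — LOOP DETECTED (seen before)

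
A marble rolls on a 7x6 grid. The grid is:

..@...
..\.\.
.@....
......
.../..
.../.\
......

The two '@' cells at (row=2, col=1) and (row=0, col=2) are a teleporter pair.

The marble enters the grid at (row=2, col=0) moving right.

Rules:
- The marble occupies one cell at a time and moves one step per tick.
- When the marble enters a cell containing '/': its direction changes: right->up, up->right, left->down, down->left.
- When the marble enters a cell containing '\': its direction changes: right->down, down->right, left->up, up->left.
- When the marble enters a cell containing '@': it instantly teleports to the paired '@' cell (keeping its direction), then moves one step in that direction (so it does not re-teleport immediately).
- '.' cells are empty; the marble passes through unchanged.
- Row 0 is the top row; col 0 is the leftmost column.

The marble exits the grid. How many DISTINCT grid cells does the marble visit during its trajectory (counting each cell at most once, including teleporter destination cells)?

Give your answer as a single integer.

Answer: 6

Derivation:
Step 1: enter (2,0), '.' pass, move right to (2,1)
Step 2: enter (2,1), '@' teleport (2,1)->(0,2), also enter (0,2), move right to (0,3)
Step 3: enter (0,3), '.' pass, move right to (0,4)
Step 4: enter (0,4), '.' pass, move right to (0,5)
Step 5: enter (0,5), '.' pass, move right to (0,6)
Step 6: at (0,6) — EXIT via right edge, pos 0
Distinct cells visited: 6 (path length 6)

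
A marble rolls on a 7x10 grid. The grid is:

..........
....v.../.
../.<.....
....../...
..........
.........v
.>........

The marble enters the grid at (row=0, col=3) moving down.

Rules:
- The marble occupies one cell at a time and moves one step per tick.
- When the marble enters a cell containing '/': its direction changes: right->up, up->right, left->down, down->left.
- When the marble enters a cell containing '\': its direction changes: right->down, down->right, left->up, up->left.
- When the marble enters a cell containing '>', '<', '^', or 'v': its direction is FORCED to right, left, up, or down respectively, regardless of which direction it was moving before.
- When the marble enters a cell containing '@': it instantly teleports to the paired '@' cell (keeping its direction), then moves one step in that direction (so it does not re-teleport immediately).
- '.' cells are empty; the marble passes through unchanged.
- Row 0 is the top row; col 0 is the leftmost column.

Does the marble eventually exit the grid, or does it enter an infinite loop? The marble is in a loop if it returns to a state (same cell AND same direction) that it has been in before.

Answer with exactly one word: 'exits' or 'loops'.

Answer: exits

Derivation:
Step 1: enter (0,3), '.' pass, move down to (1,3)
Step 2: enter (1,3), '.' pass, move down to (2,3)
Step 3: enter (2,3), '.' pass, move down to (3,3)
Step 4: enter (3,3), '.' pass, move down to (4,3)
Step 5: enter (4,3), '.' pass, move down to (5,3)
Step 6: enter (5,3), '.' pass, move down to (6,3)
Step 7: enter (6,3), '.' pass, move down to (7,3)
Step 8: at (7,3) — EXIT via bottom edge, pos 3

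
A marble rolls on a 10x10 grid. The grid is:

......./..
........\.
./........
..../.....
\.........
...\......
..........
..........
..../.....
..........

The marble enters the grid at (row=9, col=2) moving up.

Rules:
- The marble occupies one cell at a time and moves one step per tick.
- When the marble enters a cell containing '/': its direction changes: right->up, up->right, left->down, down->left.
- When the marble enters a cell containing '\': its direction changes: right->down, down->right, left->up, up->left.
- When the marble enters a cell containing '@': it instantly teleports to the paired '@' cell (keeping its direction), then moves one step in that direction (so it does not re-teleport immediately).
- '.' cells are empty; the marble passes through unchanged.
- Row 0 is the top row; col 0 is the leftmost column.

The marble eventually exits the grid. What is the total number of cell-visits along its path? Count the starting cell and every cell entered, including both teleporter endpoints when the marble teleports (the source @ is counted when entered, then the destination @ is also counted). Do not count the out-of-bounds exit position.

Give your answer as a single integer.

Answer: 10

Derivation:
Step 1: enter (9,2), '.' pass, move up to (8,2)
Step 2: enter (8,2), '.' pass, move up to (7,2)
Step 3: enter (7,2), '.' pass, move up to (6,2)
Step 4: enter (6,2), '.' pass, move up to (5,2)
Step 5: enter (5,2), '.' pass, move up to (4,2)
Step 6: enter (4,2), '.' pass, move up to (3,2)
Step 7: enter (3,2), '.' pass, move up to (2,2)
Step 8: enter (2,2), '.' pass, move up to (1,2)
Step 9: enter (1,2), '.' pass, move up to (0,2)
Step 10: enter (0,2), '.' pass, move up to (-1,2)
Step 11: at (-1,2) — EXIT via top edge, pos 2
Path length (cell visits): 10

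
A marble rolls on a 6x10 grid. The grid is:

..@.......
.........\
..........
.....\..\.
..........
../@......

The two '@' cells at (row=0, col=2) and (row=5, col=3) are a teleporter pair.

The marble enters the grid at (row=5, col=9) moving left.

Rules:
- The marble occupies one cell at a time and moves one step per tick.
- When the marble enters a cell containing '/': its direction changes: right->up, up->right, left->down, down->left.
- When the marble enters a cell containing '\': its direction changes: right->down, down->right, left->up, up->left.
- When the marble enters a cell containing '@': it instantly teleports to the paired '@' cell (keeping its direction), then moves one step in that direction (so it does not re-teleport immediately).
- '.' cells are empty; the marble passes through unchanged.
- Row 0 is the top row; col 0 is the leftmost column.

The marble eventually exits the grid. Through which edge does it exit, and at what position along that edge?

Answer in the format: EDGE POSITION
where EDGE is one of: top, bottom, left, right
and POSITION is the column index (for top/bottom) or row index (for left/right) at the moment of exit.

Step 1: enter (5,9), '.' pass, move left to (5,8)
Step 2: enter (5,8), '.' pass, move left to (5,7)
Step 3: enter (5,7), '.' pass, move left to (5,6)
Step 4: enter (5,6), '.' pass, move left to (5,5)
Step 5: enter (5,5), '.' pass, move left to (5,4)
Step 6: enter (5,4), '.' pass, move left to (5,3)
Step 7: enter (5,3), '@' teleport (5,3)->(0,2), also enter (0,2), move left to (0,1)
Step 8: enter (0,1), '.' pass, move left to (0,0)
Step 9: enter (0,0), '.' pass, move left to (0,-1)
Step 10: at (0,-1) — EXIT via left edge, pos 0

Answer: left 0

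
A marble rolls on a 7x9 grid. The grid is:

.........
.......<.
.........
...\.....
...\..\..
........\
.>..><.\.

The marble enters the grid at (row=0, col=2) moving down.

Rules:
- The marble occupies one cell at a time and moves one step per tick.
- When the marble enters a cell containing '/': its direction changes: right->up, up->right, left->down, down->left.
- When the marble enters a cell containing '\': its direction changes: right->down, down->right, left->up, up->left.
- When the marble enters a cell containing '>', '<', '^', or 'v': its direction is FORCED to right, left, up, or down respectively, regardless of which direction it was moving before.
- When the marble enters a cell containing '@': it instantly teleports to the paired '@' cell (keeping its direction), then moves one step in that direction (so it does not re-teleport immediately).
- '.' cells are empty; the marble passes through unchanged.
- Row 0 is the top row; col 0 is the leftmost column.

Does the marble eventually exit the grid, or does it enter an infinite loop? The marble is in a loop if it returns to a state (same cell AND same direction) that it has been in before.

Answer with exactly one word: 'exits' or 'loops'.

Answer: exits

Derivation:
Step 1: enter (0,2), '.' pass, move down to (1,2)
Step 2: enter (1,2), '.' pass, move down to (2,2)
Step 3: enter (2,2), '.' pass, move down to (3,2)
Step 4: enter (3,2), '.' pass, move down to (4,2)
Step 5: enter (4,2), '.' pass, move down to (5,2)
Step 6: enter (5,2), '.' pass, move down to (6,2)
Step 7: enter (6,2), '.' pass, move down to (7,2)
Step 8: at (7,2) — EXIT via bottom edge, pos 2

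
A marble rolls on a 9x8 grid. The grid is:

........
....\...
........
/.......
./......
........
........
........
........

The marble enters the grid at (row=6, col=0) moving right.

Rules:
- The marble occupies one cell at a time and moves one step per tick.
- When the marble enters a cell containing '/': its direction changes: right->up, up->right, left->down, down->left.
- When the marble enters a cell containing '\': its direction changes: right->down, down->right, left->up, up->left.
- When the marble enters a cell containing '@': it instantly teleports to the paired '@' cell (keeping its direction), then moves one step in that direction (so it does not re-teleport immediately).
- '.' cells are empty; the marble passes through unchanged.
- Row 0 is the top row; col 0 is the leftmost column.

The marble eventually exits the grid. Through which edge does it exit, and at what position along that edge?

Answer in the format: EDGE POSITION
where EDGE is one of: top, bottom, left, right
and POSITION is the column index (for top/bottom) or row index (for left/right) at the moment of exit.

Answer: right 6

Derivation:
Step 1: enter (6,0), '.' pass, move right to (6,1)
Step 2: enter (6,1), '.' pass, move right to (6,2)
Step 3: enter (6,2), '.' pass, move right to (6,3)
Step 4: enter (6,3), '.' pass, move right to (6,4)
Step 5: enter (6,4), '.' pass, move right to (6,5)
Step 6: enter (6,5), '.' pass, move right to (6,6)
Step 7: enter (6,6), '.' pass, move right to (6,7)
Step 8: enter (6,7), '.' pass, move right to (6,8)
Step 9: at (6,8) — EXIT via right edge, pos 6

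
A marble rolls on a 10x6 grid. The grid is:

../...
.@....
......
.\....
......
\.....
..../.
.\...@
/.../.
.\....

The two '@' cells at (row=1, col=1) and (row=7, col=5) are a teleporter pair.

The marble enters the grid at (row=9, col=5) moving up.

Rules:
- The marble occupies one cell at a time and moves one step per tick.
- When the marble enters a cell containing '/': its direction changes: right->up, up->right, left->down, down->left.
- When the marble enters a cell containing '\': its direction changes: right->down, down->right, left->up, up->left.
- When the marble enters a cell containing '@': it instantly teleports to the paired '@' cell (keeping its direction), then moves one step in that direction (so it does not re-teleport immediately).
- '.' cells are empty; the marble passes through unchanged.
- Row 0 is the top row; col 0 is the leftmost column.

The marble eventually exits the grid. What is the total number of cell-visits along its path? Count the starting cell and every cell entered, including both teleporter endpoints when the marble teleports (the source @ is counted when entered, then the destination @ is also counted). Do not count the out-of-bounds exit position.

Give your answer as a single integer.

Step 1: enter (9,5), '.' pass, move up to (8,5)
Step 2: enter (8,5), '.' pass, move up to (7,5)
Step 3: enter (7,5), '@' teleport (7,5)->(1,1), also enter (1,1), move up to (0,1)
Step 4: enter (0,1), '.' pass, move up to (-1,1)
Step 5: at (-1,1) — EXIT via top edge, pos 1
Path length (cell visits): 5

Answer: 5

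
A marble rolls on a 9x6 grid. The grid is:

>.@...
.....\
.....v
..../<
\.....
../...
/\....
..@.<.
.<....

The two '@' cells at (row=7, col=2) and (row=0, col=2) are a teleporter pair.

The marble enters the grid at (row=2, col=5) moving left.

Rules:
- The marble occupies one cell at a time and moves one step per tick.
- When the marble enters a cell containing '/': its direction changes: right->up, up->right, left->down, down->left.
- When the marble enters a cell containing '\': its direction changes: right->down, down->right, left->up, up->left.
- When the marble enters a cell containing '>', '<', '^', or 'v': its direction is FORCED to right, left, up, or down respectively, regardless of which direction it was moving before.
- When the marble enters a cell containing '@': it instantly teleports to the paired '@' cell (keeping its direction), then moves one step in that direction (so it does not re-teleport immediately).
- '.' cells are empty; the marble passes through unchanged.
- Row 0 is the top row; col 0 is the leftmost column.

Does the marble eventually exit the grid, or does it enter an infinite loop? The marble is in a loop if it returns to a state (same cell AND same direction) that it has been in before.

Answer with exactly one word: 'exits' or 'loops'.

Answer: loops

Derivation:
Step 1: enter (2,5), 'v' forces left->down, move down to (3,5)
Step 2: enter (3,5), '<' forces down->left, move left to (3,4)
Step 3: enter (3,4), '/' deflects left->down, move down to (4,4)
Step 4: enter (4,4), '.' pass, move down to (5,4)
Step 5: enter (5,4), '.' pass, move down to (6,4)
Step 6: enter (6,4), '.' pass, move down to (7,4)
Step 7: enter (7,4), '<' forces down->left, move left to (7,3)
Step 8: enter (7,3), '.' pass, move left to (7,2)
Step 9: enter (7,2), '@' teleport (7,2)->(0,2), also enter (0,2), move left to (0,1)
Step 10: enter (0,1), '.' pass, move left to (0,0)
Step 11: enter (0,0), '>' forces left->right, move right to (0,1)
Step 12: enter (0,1), '.' pass, move right to (0,2)
Step 13: enter (0,2), '@' teleport (0,2)->(7,2), also enter (7,2), move right to (7,3)
Step 14: enter (7,3), '.' pass, move right to (7,4)
Step 15: enter (7,4), '<' forces right->left, move left to (7,3)
Step 16: at (7,3) dir=left — LOOP DETECTED (seen before)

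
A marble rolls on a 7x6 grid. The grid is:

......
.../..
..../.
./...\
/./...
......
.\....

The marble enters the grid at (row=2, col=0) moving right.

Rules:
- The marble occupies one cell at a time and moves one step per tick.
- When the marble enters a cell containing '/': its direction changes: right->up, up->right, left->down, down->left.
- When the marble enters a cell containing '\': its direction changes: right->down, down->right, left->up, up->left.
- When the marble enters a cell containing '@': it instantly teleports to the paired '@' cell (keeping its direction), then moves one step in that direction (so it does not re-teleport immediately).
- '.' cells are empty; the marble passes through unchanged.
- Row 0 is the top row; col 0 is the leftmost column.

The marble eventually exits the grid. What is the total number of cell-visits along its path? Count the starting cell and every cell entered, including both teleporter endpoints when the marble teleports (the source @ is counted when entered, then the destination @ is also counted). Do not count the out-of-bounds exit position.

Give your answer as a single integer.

Step 1: enter (2,0), '.' pass, move right to (2,1)
Step 2: enter (2,1), '.' pass, move right to (2,2)
Step 3: enter (2,2), '.' pass, move right to (2,3)
Step 4: enter (2,3), '.' pass, move right to (2,4)
Step 5: enter (2,4), '/' deflects right->up, move up to (1,4)
Step 6: enter (1,4), '.' pass, move up to (0,4)
Step 7: enter (0,4), '.' pass, move up to (-1,4)
Step 8: at (-1,4) — EXIT via top edge, pos 4
Path length (cell visits): 7

Answer: 7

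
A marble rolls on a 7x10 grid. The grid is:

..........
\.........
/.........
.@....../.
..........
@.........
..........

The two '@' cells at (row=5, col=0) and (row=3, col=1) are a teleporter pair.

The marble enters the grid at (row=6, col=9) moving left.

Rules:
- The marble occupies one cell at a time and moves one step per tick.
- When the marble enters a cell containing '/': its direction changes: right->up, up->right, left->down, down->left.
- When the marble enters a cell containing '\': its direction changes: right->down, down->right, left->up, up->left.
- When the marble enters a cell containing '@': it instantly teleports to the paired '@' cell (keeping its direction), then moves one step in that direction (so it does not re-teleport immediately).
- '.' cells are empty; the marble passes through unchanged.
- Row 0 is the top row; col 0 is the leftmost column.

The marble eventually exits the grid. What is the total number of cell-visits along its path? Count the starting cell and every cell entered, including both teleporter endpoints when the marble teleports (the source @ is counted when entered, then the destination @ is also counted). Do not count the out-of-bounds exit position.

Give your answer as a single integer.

Step 1: enter (6,9), '.' pass, move left to (6,8)
Step 2: enter (6,8), '.' pass, move left to (6,7)
Step 3: enter (6,7), '.' pass, move left to (6,6)
Step 4: enter (6,6), '.' pass, move left to (6,5)
Step 5: enter (6,5), '.' pass, move left to (6,4)
Step 6: enter (6,4), '.' pass, move left to (6,3)
Step 7: enter (6,3), '.' pass, move left to (6,2)
Step 8: enter (6,2), '.' pass, move left to (6,1)
Step 9: enter (6,1), '.' pass, move left to (6,0)
Step 10: enter (6,0), '.' pass, move left to (6,-1)
Step 11: at (6,-1) — EXIT via left edge, pos 6
Path length (cell visits): 10

Answer: 10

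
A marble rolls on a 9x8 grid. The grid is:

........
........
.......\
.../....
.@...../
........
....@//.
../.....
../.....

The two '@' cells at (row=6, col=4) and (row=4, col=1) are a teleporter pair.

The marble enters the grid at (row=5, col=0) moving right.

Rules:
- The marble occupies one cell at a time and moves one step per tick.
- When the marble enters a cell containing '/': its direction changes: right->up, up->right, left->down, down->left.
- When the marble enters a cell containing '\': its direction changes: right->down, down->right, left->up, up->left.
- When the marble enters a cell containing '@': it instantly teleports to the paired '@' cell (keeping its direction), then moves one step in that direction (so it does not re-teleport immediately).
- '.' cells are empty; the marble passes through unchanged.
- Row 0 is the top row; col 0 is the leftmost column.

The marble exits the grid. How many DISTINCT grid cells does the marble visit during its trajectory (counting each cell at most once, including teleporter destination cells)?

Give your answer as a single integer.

Answer: 8

Derivation:
Step 1: enter (5,0), '.' pass, move right to (5,1)
Step 2: enter (5,1), '.' pass, move right to (5,2)
Step 3: enter (5,2), '.' pass, move right to (5,3)
Step 4: enter (5,3), '.' pass, move right to (5,4)
Step 5: enter (5,4), '.' pass, move right to (5,5)
Step 6: enter (5,5), '.' pass, move right to (5,6)
Step 7: enter (5,6), '.' pass, move right to (5,7)
Step 8: enter (5,7), '.' pass, move right to (5,8)
Step 9: at (5,8) — EXIT via right edge, pos 5
Distinct cells visited: 8 (path length 8)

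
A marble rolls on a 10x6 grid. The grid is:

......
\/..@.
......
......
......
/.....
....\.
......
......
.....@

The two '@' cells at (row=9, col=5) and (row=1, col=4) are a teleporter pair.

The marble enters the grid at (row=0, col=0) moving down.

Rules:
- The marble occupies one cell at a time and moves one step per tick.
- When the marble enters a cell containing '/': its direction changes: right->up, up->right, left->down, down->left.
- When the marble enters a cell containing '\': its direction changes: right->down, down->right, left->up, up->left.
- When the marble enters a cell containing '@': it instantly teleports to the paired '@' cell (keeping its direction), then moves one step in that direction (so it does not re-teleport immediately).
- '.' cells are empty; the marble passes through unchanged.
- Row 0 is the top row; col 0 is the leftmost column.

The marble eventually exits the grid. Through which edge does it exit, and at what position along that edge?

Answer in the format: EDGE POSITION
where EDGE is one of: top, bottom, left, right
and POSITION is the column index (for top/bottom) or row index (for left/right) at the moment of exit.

Step 1: enter (0,0), '.' pass, move down to (1,0)
Step 2: enter (1,0), '\' deflects down->right, move right to (1,1)
Step 3: enter (1,1), '/' deflects right->up, move up to (0,1)
Step 4: enter (0,1), '.' pass, move up to (-1,1)
Step 5: at (-1,1) — EXIT via top edge, pos 1

Answer: top 1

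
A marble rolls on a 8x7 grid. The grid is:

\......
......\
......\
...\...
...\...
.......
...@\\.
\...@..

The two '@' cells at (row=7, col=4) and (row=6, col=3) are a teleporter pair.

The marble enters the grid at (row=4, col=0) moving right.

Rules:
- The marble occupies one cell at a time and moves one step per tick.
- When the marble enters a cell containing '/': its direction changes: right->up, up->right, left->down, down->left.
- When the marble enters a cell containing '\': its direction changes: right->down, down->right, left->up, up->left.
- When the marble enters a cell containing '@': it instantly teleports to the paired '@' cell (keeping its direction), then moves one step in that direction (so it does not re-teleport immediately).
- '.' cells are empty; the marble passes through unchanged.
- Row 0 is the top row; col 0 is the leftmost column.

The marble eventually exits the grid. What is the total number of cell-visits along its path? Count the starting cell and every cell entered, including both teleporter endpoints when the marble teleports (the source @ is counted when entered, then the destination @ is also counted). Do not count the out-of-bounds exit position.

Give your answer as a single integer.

Step 1: enter (4,0), '.' pass, move right to (4,1)
Step 2: enter (4,1), '.' pass, move right to (4,2)
Step 3: enter (4,2), '.' pass, move right to (4,3)
Step 4: enter (4,3), '\' deflects right->down, move down to (5,3)
Step 5: enter (5,3), '.' pass, move down to (6,3)
Step 6: enter (6,3), '@' teleport (6,3)->(7,4), also enter (7,4), move down to (8,4)
Step 7: at (8,4) — EXIT via bottom edge, pos 4
Path length (cell visits): 7

Answer: 7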